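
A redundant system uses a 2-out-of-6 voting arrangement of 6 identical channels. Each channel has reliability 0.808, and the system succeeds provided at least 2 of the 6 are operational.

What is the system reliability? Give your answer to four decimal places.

R = Σ_{i=2}^{6} C(6,i) p^i (1−p)^{6−i} with p = 0.808
C(6,2)·0.808^2·0.192^4 = 0.013308
C(6,3)·0.808^3·0.192^3 = 0.074674
C(6,4)·0.808^4·0.192^2 = 0.235689
C(6,5)·0.808^5·0.192^1 = 0.396743
C(6,6)·0.808^6·0.192^0 = 0.278271
Sum = 0.9987

0.9987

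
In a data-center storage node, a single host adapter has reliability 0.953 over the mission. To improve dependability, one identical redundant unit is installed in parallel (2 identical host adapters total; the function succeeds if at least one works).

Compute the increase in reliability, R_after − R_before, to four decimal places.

R_before = 0.953
R_after = 1 − (1 − 0.953)^2 = 0.9978
ΔR = 0.9978 − 0.953 = 0.0448

0.0448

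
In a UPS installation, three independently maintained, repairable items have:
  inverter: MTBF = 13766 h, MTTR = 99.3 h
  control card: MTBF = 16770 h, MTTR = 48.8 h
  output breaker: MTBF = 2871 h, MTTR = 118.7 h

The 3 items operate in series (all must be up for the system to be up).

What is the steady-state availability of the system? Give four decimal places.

A(inverter) = MTBF/(MTBF+MTTR) = 13766/(13766+99.3) = 0.992838
A(control card) = MTBF/(MTBF+MTTR) = 16770/(16770+48.8) = 0.997098
A(output breaker) = MTBF/(MTBF+MTTR) = 2871/(2871+118.7) = 0.960297
Series availability: 0.992838 × 0.997098 × 0.960297 = 0.9507

0.9507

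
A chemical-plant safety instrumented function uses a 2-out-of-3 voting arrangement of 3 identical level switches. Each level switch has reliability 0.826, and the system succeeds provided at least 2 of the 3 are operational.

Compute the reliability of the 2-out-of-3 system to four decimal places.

0.9197

R = Σ_{i=2}^{3} C(3,i) p^i (1−p)^{3−i} with p = 0.826
C(3,2)·0.826^2·0.174^1 = 0.356148
C(3,3)·0.826^3·0.174^0 = 0.563560
Sum = 0.9197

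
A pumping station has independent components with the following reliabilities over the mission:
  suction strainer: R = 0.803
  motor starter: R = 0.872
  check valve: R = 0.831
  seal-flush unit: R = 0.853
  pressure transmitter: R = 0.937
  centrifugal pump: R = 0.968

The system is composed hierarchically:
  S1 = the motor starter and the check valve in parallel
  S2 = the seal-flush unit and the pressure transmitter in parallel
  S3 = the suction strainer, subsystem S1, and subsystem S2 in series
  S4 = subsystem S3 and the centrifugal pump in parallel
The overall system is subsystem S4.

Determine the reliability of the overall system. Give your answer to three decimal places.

Parallel (motor starter and check valve): 1 − (1 − 0.87200)(1 − 0.83100) = 0.97837
Parallel (seal-flush unit and pressure transmitter): 1 − (1 − 0.85300)(1 − 0.93700) = 0.99074
Series (suction strainer, [0.97837], and [0.99074]): 0.80300 × 0.97837 × 0.99074 = 0.77836
Parallel ([0.77836] and centrifugal pump): 1 − (1 − 0.77836)(1 − 0.96800) = 0.993

0.993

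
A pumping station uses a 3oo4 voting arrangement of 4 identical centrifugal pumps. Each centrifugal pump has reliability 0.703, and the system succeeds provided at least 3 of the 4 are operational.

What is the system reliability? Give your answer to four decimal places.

R = Σ_{i=3}^{4} C(4,i) p^i (1−p)^{4−i} with p = 0.703
C(4,3)·0.703^3·0.297^1 = 0.412746
C(4,4)·0.703^4·0.297^0 = 0.244243
Sum = 0.6570

0.6570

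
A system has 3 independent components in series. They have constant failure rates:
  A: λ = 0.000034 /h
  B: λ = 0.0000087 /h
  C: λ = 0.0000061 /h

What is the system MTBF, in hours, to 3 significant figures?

Series of exponential components: λ_sys = Σ λ_i
λ_sys = 0.000034 + 0.0000087 + 0.0000061 = 4.8800e-05 /h
MTBF = 1 / λ_sys = 20500 h

20500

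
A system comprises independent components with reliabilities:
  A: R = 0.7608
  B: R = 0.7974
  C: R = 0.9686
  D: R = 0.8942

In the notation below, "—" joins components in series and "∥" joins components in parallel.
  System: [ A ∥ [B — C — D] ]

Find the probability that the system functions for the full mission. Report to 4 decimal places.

0.9260

Series (B, C, and D): 0.797400 × 0.968600 × 0.894200 = 0.690646
Parallel (A and [0.690646]): 1 − (1 − 0.760800)(1 − 0.690646) = 0.9260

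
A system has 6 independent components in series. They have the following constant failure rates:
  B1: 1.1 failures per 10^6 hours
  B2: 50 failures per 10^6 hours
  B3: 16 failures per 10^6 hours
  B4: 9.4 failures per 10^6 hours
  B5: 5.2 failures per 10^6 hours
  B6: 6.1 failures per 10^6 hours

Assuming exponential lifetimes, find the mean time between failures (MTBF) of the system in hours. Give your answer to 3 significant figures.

Series of exponential components: λ_sys = Σ λ_i
λ_sys = 0.0000011 + 0.000050 + 0.000016 + 0.0000094 + 0.0000052 + 0.0000061 = 8.7800e-05 /h
MTBF = 1 / λ_sys = 11400 h

11400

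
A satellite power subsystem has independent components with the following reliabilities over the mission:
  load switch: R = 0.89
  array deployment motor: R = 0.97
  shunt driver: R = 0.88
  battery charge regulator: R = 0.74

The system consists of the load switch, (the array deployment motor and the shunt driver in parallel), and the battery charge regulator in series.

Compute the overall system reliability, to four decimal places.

0.6562

Parallel (array deployment motor and shunt driver): 1 − (1 − 0.970000)(1 − 0.880000) = 0.996400
Series (load switch, [0.996400], and battery charge regulator): 0.890000 × 0.996400 × 0.740000 = 0.6562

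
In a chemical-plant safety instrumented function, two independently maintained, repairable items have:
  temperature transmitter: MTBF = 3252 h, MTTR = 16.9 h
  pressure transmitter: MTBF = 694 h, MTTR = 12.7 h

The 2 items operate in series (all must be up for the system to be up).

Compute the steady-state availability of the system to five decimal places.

0.97695

A(temperature transmitter) = MTBF/(MTBF+MTTR) = 3252/(3252+16.9) = 0.994830
A(pressure transmitter) = MTBF/(MTBF+MTTR) = 694/(694+12.7) = 0.982029
Series availability: 0.994830 × 0.982029 = 0.97695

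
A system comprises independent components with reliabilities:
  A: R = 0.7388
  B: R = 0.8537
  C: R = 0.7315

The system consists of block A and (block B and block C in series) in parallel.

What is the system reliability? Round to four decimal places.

0.9019

Series (B and C): 0.853700 × 0.731500 = 0.624482
Parallel (A and [0.624482]): 1 − (1 − 0.738800)(1 − 0.624482) = 0.9019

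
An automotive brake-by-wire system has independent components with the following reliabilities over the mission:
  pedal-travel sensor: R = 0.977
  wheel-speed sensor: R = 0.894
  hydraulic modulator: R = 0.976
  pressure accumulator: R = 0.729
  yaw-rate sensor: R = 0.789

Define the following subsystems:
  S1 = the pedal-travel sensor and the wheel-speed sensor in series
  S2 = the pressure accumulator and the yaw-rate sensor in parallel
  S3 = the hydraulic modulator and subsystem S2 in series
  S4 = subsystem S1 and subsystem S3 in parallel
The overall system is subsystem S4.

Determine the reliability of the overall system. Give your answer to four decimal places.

Series (pedal-travel sensor and wheel-speed sensor): 0.977000 × 0.894000 = 0.873438
Parallel (pressure accumulator and yaw-rate sensor): 1 − (1 − 0.729000)(1 − 0.789000) = 0.942819
Series (hydraulic modulator and [0.942819]): 0.976000 × 0.942819 = 0.920191
Parallel ([0.873438] and [0.920191]): 1 − (1 − 0.873438)(1 − 0.920191) = 0.9899

0.9899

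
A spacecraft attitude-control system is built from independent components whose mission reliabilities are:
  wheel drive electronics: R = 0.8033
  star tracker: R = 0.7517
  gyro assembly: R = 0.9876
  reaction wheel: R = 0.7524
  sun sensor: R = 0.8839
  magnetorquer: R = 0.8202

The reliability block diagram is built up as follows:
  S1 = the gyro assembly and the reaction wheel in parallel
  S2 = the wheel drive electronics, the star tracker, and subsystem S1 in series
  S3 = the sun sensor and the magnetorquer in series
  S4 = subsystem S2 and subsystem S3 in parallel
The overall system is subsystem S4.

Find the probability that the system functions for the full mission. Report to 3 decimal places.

Parallel (gyro assembly and reaction wheel): 1 − (1 − 0.98760)(1 − 0.75240) = 0.99693
Series (wheel drive electronics, star tracker, and [0.99693]): 0.80330 × 0.75170 × 0.99693 = 0.60199
Series (sun sensor and magnetorquer): 0.88390 × 0.82020 = 0.72497
Parallel ([0.60199] and [0.72497]): 1 − (1 − 0.60199)(1 − 0.72497) = 0.891

0.891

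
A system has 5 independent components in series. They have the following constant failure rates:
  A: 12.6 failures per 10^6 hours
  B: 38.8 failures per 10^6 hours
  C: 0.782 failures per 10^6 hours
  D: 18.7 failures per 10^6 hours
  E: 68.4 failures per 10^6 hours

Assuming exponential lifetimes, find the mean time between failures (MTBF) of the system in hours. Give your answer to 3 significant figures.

7180

Series of exponential components: λ_sys = Σ λ_i
λ_sys = 0.0000126 + 0.0000388 + 0.000000782 + 0.0000187 + 0.0000684 = 1.3928e-04 /h
MTBF = 1 / λ_sys = 7180 h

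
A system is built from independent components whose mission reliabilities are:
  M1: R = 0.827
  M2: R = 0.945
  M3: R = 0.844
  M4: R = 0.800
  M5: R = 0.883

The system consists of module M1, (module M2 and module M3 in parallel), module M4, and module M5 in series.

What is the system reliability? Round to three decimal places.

0.579

Parallel (M2 and M3): 1 − (1 − 0.94500)(1 − 0.84400) = 0.99142
Series (M1, [0.99142], M4, and M5): 0.82700 × 0.99142 × 0.80000 × 0.88300 = 0.579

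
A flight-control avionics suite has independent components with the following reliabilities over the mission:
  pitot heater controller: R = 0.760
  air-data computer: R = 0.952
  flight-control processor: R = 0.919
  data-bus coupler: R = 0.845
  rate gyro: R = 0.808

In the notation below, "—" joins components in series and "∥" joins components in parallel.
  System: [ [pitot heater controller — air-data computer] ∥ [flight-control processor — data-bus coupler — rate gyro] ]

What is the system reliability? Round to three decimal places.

Series (pitot heater controller and air-data computer): 0.76000 × 0.95200 = 0.72352
Series (flight-control processor, data-bus coupler, and rate gyro): 0.91900 × 0.84500 × 0.80800 = 0.62746
Parallel ([0.72352] and [0.62746]): 1 − (1 − 0.72352)(1 − 0.62746) = 0.897

0.897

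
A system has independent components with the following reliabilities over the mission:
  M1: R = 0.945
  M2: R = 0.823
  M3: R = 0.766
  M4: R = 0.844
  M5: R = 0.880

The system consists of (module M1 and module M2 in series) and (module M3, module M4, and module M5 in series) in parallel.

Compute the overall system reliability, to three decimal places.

Series (M1 and M2): 0.94500 × 0.82300 = 0.77774
Series (M3, M4, and M5): 0.76600 × 0.84400 × 0.88000 = 0.56892
Parallel ([0.77774] and [0.56892]): 1 − (1 − 0.77774)(1 − 0.56892) = 0.904

0.904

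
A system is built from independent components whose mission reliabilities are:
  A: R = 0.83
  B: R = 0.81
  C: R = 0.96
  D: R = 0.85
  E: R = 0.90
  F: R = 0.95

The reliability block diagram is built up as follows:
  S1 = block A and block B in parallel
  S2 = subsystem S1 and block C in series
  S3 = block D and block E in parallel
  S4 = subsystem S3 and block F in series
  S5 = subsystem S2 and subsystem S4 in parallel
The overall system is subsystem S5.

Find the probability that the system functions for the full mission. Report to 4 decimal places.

0.9954

Parallel (A and B): 1 − (1 − 0.830000)(1 − 0.810000) = 0.967700
Series ([0.967700] and C): 0.967700 × 0.960000 = 0.928992
Parallel (D and E): 1 − (1 − 0.850000)(1 − 0.900000) = 0.985000
Series ([0.985000] and F): 0.985000 × 0.950000 = 0.935750
Parallel ([0.928992] and [0.935750]): 1 − (1 − 0.928992)(1 − 0.935750) = 0.9954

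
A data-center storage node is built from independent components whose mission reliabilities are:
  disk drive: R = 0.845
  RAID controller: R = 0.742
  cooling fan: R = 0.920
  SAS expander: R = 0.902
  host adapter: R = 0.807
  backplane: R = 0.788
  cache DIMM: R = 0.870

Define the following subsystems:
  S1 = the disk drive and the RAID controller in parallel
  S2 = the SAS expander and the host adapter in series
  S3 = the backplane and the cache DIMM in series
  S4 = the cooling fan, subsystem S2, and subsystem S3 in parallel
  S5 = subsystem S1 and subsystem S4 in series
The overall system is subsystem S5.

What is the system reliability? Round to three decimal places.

0.953

Parallel (disk drive and RAID controller): 1 − (1 − 0.84500)(1 − 0.74200) = 0.96001
Series (SAS expander and host adapter): 0.90200 × 0.80700 = 0.72791
Series (backplane and cache DIMM): 0.78800 × 0.87000 = 0.68556
Parallel (cooling fan, [0.72791], and [0.68556]): 1 − (1 − 0.92000)(1 − 0.72791)(1 − 0.68556) = 0.99316
Series ([0.96001] and [0.99316]): 0.96001 × 0.99316 = 0.953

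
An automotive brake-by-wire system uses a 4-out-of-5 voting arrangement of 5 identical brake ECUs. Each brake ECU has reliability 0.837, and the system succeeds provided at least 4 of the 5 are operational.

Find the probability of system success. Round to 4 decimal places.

R = Σ_{i=4}^{5} C(5,i) p^i (1−p)^{5−i} with p = 0.837
C(5,4)·0.837^4·0.163^1 = 0.399999
C(5,5)·0.837^5·0.163^0 = 0.410797
Sum = 0.8108

0.8108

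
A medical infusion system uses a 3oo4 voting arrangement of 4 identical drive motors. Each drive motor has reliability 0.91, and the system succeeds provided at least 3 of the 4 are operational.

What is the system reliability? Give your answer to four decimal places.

0.9570

R = Σ_{i=3}^{4} C(4,i) p^i (1−p)^{4−i} with p = 0.91
C(4,3)·0.91^3·0.09^1 = 0.271286
C(4,4)·0.91^4·0.09^0 = 0.685750
Sum = 0.9570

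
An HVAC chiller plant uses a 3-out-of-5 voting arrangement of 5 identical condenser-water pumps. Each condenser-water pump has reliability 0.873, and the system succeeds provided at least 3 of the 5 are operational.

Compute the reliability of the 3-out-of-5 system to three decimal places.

R = Σ_{i=3}^{5} C(5,i) p^i (1−p)^{5−i} with p = 0.873
C(5,3)·0.873^3·0.127^2 = 0.10731
C(5,4)·0.873^4·0.127^1 = 0.36883
C(5,5)·0.873^5·0.127^0 = 0.50707
Sum = 0.983

0.983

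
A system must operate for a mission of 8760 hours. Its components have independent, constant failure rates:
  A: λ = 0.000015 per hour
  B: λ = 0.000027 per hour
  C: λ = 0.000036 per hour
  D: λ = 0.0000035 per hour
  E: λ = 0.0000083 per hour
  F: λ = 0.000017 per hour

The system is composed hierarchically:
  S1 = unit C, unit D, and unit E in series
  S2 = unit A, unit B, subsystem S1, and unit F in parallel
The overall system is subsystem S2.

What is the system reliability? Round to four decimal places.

R(A) = exp(−0.000015 × 8760) = 0.876867
R(B) = exp(−0.000027 × 8760) = 0.789370
R(C) = exp(−0.000036 × 8760) = 0.729526
R(D) = exp(−0.0000035 × 8760) = 0.969805
R(E) = exp(−0.0000083 × 8760) = 0.929872
R(F) = exp(−0.000017 × 8760) = 0.861638
Series (C, D, and E): 0.729526 × 0.969805 × 0.929872 = 0.657883
Parallel (A, B, [0.657883], and F): 1 − (1 − 0.876867)(1 − 0.789370)(1 − 0.657883)(1 − 0.861638) = 0.9988

0.9988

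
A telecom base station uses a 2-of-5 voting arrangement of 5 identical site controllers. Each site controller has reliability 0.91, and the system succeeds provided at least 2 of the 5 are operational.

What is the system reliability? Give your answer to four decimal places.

0.9997

R = Σ_{i=2}^{5} C(5,i) p^i (1−p)^{5−i} with p = 0.91
C(5,2)·0.91^2·0.09^3 = 0.006037
C(5,3)·0.91^3·0.09^2 = 0.061039
C(5,4)·0.91^4·0.09^1 = 0.308587
C(5,5)·0.91^5·0.09^0 = 0.624032
Sum = 0.9997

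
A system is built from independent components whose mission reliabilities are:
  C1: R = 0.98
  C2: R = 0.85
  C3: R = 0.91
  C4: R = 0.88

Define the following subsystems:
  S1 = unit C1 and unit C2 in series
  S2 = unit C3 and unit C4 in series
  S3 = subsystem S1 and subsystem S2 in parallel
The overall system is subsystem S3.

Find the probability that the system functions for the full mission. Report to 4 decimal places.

Series (C1 and C2): 0.980000 × 0.850000 = 0.833000
Series (C3 and C4): 0.910000 × 0.880000 = 0.800800
Parallel ([0.833000] and [0.800800]): 1 − (1 − 0.833000)(1 − 0.800800) = 0.9667

0.9667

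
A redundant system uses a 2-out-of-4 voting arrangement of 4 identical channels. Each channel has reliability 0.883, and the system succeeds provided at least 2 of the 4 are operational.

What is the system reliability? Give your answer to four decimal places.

R = Σ_{i=2}^{4} C(4,i) p^i (1−p)^{4−i} with p = 0.883
C(4,2)·0.883^2·0.117^2 = 0.064039
C(4,3)·0.883^3·0.117^1 = 0.322202
C(4,4)·0.883^4·0.117^0 = 0.607915
Sum = 0.9942

0.9942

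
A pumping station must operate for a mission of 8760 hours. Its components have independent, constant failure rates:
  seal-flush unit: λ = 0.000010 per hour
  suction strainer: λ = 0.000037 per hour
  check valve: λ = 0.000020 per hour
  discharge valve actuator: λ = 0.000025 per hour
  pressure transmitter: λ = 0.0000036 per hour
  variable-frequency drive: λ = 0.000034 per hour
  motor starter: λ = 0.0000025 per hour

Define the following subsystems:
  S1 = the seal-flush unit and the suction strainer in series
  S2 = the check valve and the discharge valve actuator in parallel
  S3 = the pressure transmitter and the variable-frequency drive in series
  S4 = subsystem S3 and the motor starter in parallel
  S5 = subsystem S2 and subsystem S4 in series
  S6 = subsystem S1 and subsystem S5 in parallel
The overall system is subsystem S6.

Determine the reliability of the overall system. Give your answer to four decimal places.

0.9873

R(seal-flush unit) = exp(−0.000010 × 8760) = 0.916127
R(suction strainer) = exp(−0.000037 × 8760) = 0.723163
R(check valve) = exp(−0.000020 × 8760) = 0.839289
R(discharge valve actuator) = exp(−0.000025 × 8760) = 0.803322
R(pressure transmitter) = exp(−0.0000036 × 8760) = 0.968956
R(variable-frequency drive) = exp(−0.000034 × 8760) = 0.742420
R(motor starter) = exp(−0.0000025 × 8760) = 0.978338
Series (seal-flush unit and suction strainer): 0.916127 × 0.723163 = 0.662509
Parallel (check valve and discharge valve actuator): 1 − (1 − 0.839289)(1 − 0.803322) = 0.968392
Series (pressure transmitter and variable-frequency drive): 0.968956 × 0.742420 = 0.719372
Parallel ([0.719372] and motor starter): 1 − (1 − 0.719372)(1 − 0.978338) = 0.993921
Series ([0.968392] and [0.993921]): 0.968392 × 0.993921 = 0.962505
Parallel ([0.662509] and [0.962505]): 1 − (1 − 0.662509)(1 − 0.962505) = 0.9873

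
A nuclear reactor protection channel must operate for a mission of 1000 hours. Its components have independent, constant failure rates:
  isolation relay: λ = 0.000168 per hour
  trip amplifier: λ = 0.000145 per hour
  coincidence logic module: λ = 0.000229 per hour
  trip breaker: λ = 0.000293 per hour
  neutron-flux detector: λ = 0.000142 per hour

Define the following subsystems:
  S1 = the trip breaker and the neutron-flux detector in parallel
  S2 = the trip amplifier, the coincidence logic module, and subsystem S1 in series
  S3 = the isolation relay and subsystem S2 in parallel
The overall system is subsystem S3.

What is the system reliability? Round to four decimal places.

0.9482

R(isolation relay) = exp(−0.000168 × 1000) = 0.845354
R(trip amplifier) = exp(−0.000145 × 1000) = 0.865022
R(coincidence logic module) = exp(−0.000229 × 1000) = 0.795329
R(trip breaker) = exp(−0.000293 × 1000) = 0.746022
R(neutron-flux detector) = exp(−0.000142 × 1000) = 0.867621
Parallel (trip breaker and neutron-flux detector): 1 − (1 − 0.746022)(1 − 0.867621) = 0.966379
Series (trip amplifier, coincidence logic module, and [0.966379]): 0.865022 × 0.795329 × 0.966379 = 0.664847
Parallel (isolation relay and [0.664847]): 1 − (1 − 0.845354)(1 − 0.664847) = 0.9482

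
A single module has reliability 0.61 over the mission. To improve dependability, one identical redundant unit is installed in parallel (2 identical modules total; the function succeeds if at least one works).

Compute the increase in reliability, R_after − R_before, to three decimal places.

0.238

R_before = 0.61
R_after = 1 − (1 − 0.61)^2 = 0.848
ΔR = 0.848 − 0.61 = 0.238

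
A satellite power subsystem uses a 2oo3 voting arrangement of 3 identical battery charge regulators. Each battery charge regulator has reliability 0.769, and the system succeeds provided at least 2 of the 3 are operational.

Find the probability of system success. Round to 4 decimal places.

0.8646

R = Σ_{i=2}^{3} C(3,i) p^i (1−p)^{3−i} with p = 0.769
C(3,2)·0.769^2·0.231^1 = 0.409813
C(3,3)·0.769^3·0.231^0 = 0.454757
Sum = 0.8646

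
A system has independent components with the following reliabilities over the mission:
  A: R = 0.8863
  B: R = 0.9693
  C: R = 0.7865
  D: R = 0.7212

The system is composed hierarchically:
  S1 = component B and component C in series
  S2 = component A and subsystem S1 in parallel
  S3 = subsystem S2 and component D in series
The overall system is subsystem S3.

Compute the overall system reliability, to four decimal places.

0.7017

Series (B and C): 0.969300 × 0.786500 = 0.762354
Parallel (A and [0.762354]): 1 − (1 − 0.886300)(1 − 0.762354) = 0.972980
Series ([0.972980] and D): 0.972980 × 0.721200 = 0.7017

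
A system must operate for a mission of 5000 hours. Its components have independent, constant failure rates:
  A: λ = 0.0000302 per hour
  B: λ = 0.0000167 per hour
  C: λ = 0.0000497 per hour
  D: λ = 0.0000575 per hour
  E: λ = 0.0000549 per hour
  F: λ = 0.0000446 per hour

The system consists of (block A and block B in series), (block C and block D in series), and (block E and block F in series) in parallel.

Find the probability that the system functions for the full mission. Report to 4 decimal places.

R(A) = exp(−0.0000302 × 5000) = 0.859848
R(B) = exp(−0.0000167 × 5000) = 0.919891
R(C) = exp(−0.0000497 × 5000) = 0.779970
R(D) = exp(−0.0000575 × 5000) = 0.750137
R(E) = exp(−0.0000549 × 5000) = 0.759952
R(F) = exp(−0.0000446 × 5000) = 0.800115
Series (A and B): 0.859848 × 0.919891 = 0.790966
Series (C and D): 0.779970 × 0.750137 = 0.585084
Series (E and F): 0.759952 × 0.800115 = 0.608049
Parallel ([0.790966], [0.585084], and [0.608049]): 1 − (1 − 0.790966)(1 − 0.585084)(1 − 0.608049) = 0.9660

0.9660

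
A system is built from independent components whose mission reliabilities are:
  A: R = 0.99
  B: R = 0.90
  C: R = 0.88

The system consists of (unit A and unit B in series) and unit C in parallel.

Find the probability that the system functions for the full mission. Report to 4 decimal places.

Series (A and B): 0.990000 × 0.900000 = 0.891000
Parallel ([0.891000] and C): 1 − (1 − 0.891000)(1 − 0.880000) = 0.9869

0.9869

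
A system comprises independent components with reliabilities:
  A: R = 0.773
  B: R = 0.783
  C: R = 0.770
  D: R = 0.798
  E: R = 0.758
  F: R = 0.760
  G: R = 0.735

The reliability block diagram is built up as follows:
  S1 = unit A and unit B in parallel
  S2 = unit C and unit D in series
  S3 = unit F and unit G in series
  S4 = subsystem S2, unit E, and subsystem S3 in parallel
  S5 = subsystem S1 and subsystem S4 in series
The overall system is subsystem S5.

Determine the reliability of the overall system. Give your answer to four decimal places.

0.9116

Parallel (A and B): 1 − (1 − 0.773000)(1 − 0.783000) = 0.950741
Series (C and D): 0.770000 × 0.798000 = 0.614460
Series (F and G): 0.760000 × 0.735000 = 0.558600
Parallel ([0.614460], E, and [0.558600]): 1 − (1 − 0.614460)(1 − 0.758000)(1 − 0.558600) = 0.958817
Series ([0.950741] and [0.958817]): 0.950741 × 0.958817 = 0.9116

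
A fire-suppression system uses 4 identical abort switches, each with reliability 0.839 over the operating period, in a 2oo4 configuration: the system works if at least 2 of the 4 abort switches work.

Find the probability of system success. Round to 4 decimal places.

0.9853

R = Σ_{i=2}^{4} C(4,i) p^i (1−p)^{4−i} with p = 0.839
C(4,2)·0.839^2·0.161^2 = 0.109478
C(4,3)·0.839^3·0.161^1 = 0.380340
C(4,4)·0.839^4·0.161^0 = 0.495505
Sum = 0.9853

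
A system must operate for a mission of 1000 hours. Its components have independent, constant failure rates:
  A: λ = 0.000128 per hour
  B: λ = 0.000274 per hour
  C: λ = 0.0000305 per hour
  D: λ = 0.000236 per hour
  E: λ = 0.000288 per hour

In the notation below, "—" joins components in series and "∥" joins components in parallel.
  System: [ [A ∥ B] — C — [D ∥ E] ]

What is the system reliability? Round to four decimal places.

R(A) = exp(−0.000128 × 1000) = 0.879853
R(B) = exp(−0.000274 × 1000) = 0.760332
R(C) = exp(−0.0000305 × 1000) = 0.969960
R(D) = exp(−0.000236 × 1000) = 0.789781
R(E) = exp(−0.000288 × 1000) = 0.749762
Parallel (A and B): 1 − (1 − 0.879853)(1 − 0.760332) = 0.971205
Parallel (D and E): 1 − (1 − 0.789781)(1 − 0.749762) = 0.947395
Series ([0.971205], C, and [0.947395]): 0.971205 × 0.969960 × 0.947395 = 0.8925

0.8925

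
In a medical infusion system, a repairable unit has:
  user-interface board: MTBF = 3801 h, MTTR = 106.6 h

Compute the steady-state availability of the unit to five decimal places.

0.97272

A(user-interface board) = MTBF/(MTBF+MTTR) = 3801/(3801+106.6) = 0.97272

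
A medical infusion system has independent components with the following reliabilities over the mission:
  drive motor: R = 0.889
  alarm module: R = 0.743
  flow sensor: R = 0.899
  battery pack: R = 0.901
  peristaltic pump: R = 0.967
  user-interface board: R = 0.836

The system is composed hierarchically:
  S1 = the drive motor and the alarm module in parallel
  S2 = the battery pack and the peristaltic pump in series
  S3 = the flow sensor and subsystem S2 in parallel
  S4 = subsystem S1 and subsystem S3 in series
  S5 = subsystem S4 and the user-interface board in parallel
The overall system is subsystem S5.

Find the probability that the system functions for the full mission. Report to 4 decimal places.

0.9933

Parallel (drive motor and alarm module): 1 − (1 − 0.889000)(1 − 0.743000) = 0.971473
Series (battery pack and peristaltic pump): 0.901000 × 0.967000 = 0.871267
Parallel (flow sensor and [0.871267]): 1 − (1 − 0.899000)(1 − 0.871267) = 0.986998
Series ([0.971473] and [0.986998]): 0.971473 × 0.986998 = 0.958842
Parallel ([0.958842] and user-interface board): 1 − (1 − 0.958842)(1 − 0.836000) = 0.9933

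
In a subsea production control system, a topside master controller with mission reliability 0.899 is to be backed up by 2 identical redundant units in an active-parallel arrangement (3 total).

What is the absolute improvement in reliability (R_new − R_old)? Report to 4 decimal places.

0.1000

R_before = 0.899
R_after = 1 − (1 − 0.899)^3 = 0.9990
ΔR = 0.9990 − 0.899 = 0.1000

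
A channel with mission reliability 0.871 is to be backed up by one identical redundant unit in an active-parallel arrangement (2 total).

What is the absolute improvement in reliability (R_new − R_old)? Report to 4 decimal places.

0.1124

R_before = 0.871
R_after = 1 − (1 − 0.871)^2 = 0.9834
ΔR = 0.9834 − 0.871 = 0.1124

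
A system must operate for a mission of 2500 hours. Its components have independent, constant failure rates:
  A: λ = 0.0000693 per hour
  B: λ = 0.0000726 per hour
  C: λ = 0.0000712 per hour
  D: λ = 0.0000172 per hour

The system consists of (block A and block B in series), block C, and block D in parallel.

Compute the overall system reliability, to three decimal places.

R(A) = exp(−0.0000693 × 2500) = 0.84093
R(B) = exp(−0.0000726 × 2500) = 0.83402
R(C) = exp(−0.0000712 × 2500) = 0.83694
R(D) = exp(−0.0000172 × 2500) = 0.95791
Series (A and B): 0.84093 × 0.83402 = 0.70135
Parallel ([0.70135], C, and D): 1 − (1 − 0.70135)(1 − 0.83694)(1 − 0.95791) = 0.998

0.998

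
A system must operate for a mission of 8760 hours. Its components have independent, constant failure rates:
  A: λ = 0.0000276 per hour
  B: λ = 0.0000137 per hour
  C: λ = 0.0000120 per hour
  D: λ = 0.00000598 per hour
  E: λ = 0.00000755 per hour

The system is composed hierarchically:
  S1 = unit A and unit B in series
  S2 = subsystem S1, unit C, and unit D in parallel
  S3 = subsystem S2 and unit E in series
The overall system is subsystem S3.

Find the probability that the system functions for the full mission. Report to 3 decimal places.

R(A) = exp(−0.0000276 × 8760) = 0.78523
R(B) = exp(−0.0000137 × 8760) = 0.88691
R(C) = exp(−0.0000120 × 8760) = 0.90022
R(D) = exp(−0.00000598 × 8760) = 0.94896
R(E) = exp(−0.00000755 × 8760) = 0.93600
Series (A and B): 0.78523 × 0.88691 = 0.69643
Parallel ([0.69643], C, and D): 1 − (1 − 0.69643)(1 − 0.90022)(1 − 0.94896) = 0.99845
Series ([0.99845] and E): 0.99845 × 0.93600 = 0.935

0.935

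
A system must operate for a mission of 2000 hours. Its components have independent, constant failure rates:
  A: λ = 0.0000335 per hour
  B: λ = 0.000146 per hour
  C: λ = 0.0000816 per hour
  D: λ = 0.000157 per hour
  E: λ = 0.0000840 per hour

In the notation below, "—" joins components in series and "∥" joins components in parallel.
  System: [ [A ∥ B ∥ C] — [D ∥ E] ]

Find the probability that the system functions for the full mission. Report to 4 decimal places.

R(A) = exp(−0.0000335 × 2000) = 0.935195
R(B) = exp(−0.000146 × 2000) = 0.746769
R(C) = exp(−0.0000816 × 2000) = 0.849421
R(D) = exp(−0.000157 × 2000) = 0.730519
R(E) = exp(−0.0000840 × 2000) = 0.845354
Parallel (A, B, and C): 1 − (1 − 0.935195)(1 − 0.746769)(1 − 0.849421) = 0.997529
Parallel (D and E): 1 − (1 − 0.730519)(1 − 0.845354) = 0.958326
Series ([0.997529] and [0.958326]): 0.997529 × 0.958326 = 0.9560

0.9560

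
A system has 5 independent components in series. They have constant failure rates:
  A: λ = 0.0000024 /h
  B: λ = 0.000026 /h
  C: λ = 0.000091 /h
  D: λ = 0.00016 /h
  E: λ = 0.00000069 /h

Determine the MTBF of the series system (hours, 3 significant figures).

Series of exponential components: λ_sys = Σ λ_i
λ_sys = 0.0000024 + 0.000026 + 0.000091 + 0.00016 + 0.00000069 = 2.8009e-04 /h
MTBF = 1 / λ_sys = 3570 h

3570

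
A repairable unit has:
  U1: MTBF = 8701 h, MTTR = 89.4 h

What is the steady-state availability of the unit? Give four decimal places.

A(U1) = MTBF/(MTBF+MTTR) = 8701/(8701+89.4) = 0.9898

0.9898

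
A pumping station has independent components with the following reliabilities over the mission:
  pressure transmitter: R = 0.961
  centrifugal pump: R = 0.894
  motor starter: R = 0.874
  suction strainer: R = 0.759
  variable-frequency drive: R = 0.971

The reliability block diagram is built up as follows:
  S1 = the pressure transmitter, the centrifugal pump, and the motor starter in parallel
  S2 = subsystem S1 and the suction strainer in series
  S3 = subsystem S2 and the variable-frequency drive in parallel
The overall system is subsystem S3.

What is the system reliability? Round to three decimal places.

0.993

Parallel (pressure transmitter, centrifugal pump, and motor starter): 1 − (1 − 0.96100)(1 − 0.89400)(1 − 0.87400) = 0.99948
Series ([0.99948] and suction strainer): 0.99948 × 0.75900 = 0.75861
Parallel ([0.75861] and variable-frequency drive): 1 − (1 − 0.75861)(1 − 0.97100) = 0.993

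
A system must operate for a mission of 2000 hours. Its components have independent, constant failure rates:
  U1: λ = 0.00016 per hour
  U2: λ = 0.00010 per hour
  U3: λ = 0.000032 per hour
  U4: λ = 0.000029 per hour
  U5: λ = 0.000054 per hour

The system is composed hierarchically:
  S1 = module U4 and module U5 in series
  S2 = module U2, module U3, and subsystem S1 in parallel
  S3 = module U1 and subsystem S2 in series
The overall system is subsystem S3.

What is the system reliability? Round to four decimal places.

0.7249

R(U1) = exp(−0.00016 × 2000) = 0.726149
R(U2) = exp(−0.00010 × 2000) = 0.818731
R(U3) = exp(−0.000032 × 2000) = 0.938005
R(U4) = exp(−0.000029 × 2000) = 0.943650
R(U5) = exp(−0.000054 × 2000) = 0.897628
Series (U4 and U5): 0.943650 × 0.897628 = 0.847047
Parallel (U2, U3, and [0.847047]): 1 − (1 − 0.818731)(1 − 0.938005)(1 − 0.847047) = 0.998281
Series (U1 and [0.998281]): 0.726149 × 0.998281 = 0.7249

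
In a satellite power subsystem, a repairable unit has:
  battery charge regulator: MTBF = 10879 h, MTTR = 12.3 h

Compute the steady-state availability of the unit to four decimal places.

0.9989

A(battery charge regulator) = MTBF/(MTBF+MTTR) = 10879/(10879+12.3) = 0.9989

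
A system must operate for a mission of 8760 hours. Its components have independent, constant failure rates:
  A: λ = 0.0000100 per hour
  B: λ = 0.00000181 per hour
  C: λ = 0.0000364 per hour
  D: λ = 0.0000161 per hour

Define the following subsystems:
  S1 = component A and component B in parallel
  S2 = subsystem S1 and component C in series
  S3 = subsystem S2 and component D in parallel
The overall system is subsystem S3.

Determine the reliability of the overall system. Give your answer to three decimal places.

0.964

R(A) = exp(−0.0000100 × 8760) = 0.91613
R(B) = exp(−0.00000181 × 8760) = 0.98427
R(C) = exp(−0.0000364 × 8760) = 0.72697
R(D) = exp(−0.0000161 × 8760) = 0.86846
Parallel (A and B): 1 − (1 − 0.91613)(1 − 0.98427) = 0.99868
Series ([0.99868] and C): 0.99868 × 0.72697 = 0.72601
Parallel ([0.72601] and D): 1 − (1 − 0.72601)(1 − 0.86846) = 0.964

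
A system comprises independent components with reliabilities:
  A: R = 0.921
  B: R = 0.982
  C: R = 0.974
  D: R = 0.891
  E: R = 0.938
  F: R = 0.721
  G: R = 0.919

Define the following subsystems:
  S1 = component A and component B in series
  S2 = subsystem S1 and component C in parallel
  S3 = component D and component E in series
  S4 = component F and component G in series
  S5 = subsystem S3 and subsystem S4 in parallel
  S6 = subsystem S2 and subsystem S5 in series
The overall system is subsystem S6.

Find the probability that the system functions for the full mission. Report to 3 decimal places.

Series (A and B): 0.92100 × 0.98200 = 0.90442
Parallel ([0.90442] and C): 1 − (1 − 0.90442)(1 − 0.97400) = 0.99751
Series (D and E): 0.89100 × 0.93800 = 0.83576
Series (F and G): 0.72100 × 0.91900 = 0.66260
Parallel ([0.83576] and [0.66260]): 1 − (1 − 0.83576)(1 − 0.66260) = 0.94459
Series ([0.99751] and [0.94459]): 0.99751 × 0.94459 = 0.942

0.942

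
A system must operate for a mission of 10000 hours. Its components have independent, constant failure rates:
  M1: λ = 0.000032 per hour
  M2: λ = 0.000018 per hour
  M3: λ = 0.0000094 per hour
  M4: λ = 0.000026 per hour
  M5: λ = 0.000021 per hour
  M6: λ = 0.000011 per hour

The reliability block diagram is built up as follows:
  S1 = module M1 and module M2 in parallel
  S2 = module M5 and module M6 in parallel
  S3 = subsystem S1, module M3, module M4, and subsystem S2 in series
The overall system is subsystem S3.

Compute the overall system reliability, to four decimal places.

0.6570

R(M1) = exp(−0.000032 × 10000) = 0.726149
R(M2) = exp(−0.000018 × 10000) = 0.835270
R(M3) = exp(−0.0000094 × 10000) = 0.910283
R(M4) = exp(−0.000026 × 10000) = 0.771052
R(M5) = exp(−0.000021 × 10000) = 0.810584
R(M6) = exp(−0.000011 × 10000) = 0.895834
Parallel (M1 and M2): 1 − (1 − 0.726149)(1 − 0.835270) = 0.954889
Parallel (M5 and M6): 1 − (1 − 0.810584)(1 − 0.895834) = 0.980269
Series ([0.954889], M3, M4, and [0.980269]): 0.954889 × 0.910283 × 0.771052 × 0.980269 = 0.6570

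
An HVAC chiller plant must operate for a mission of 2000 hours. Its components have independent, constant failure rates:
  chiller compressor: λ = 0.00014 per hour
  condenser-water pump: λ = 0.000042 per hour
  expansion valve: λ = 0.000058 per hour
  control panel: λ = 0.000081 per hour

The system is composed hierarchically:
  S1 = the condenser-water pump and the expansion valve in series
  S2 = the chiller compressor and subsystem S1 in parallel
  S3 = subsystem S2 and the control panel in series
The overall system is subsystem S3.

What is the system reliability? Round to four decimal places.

0.8128

R(chiller compressor) = exp(−0.00014 × 2000) = 0.755784
R(condenser-water pump) = exp(−0.000042 × 2000) = 0.919431
R(expansion valve) = exp(−0.000058 × 2000) = 0.890475
R(control panel) = exp(−0.000081 × 2000) = 0.850441
Series (condenser-water pump and expansion valve): 0.919431 × 0.890475 = 0.818730
Parallel (chiller compressor and [0.818730]): 1 − (1 − 0.755784)(1 − 0.818730) = 0.955731
Series ([0.955731] and control panel): 0.955731 × 0.850441 = 0.8128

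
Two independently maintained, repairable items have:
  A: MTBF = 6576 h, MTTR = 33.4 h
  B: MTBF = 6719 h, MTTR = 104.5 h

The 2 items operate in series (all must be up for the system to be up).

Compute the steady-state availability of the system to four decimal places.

A(A) = MTBF/(MTBF+MTTR) = 6576/(6576+33.4) = 0.994947
A(B) = MTBF/(MTBF+MTTR) = 6719/(6719+104.5) = 0.984685
Series availability: 0.994947 × 0.984685 = 0.9797

0.9797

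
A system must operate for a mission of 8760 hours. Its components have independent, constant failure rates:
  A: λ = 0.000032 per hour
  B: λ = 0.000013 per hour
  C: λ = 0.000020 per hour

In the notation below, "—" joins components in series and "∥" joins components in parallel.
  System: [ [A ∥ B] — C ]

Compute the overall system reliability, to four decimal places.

R(A) = exp(−0.000032 × 8760) = 0.755542
R(B) = exp(−0.000013 × 8760) = 0.892365
R(C) = exp(−0.000020 × 8760) = 0.839289
Parallel (A and B): 1 − (1 − 0.755542)(1 − 0.892365) = 0.973688
Series ([0.973688] and C): 0.973688 × 0.839289 = 0.8172

0.8172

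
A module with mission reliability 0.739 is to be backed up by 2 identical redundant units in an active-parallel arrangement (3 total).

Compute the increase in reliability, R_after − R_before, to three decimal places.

0.243

R_before = 0.739
R_after = 1 − (1 − 0.739)^3 = 0.982
ΔR = 0.982 − 0.739 = 0.243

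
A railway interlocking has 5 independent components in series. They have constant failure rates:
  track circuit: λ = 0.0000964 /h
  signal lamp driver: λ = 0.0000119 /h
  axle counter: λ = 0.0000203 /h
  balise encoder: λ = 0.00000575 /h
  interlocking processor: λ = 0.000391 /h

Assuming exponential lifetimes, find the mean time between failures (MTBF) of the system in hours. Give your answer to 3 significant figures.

1900

Series of exponential components: λ_sys = Σ λ_i
λ_sys = 0.0000964 + 0.0000119 + 0.0000203 + 0.00000575 + 0.000391 = 5.2535e-04 /h
MTBF = 1 / λ_sys = 1900 h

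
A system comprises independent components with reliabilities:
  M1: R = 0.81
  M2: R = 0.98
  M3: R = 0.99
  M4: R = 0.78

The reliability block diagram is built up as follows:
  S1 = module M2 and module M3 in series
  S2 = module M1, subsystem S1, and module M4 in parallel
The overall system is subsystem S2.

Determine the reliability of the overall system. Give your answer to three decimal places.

0.999

Series (M2 and M3): 0.98000 × 0.99000 = 0.97020
Parallel (M1, [0.97020], and M4): 1 − (1 − 0.81000)(1 − 0.97020)(1 − 0.78000) = 0.999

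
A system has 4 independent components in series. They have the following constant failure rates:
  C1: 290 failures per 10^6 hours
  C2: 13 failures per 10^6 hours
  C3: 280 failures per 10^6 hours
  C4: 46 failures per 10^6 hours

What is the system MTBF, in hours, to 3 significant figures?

Series of exponential components: λ_sys = Σ λ_i
λ_sys = 0.00029 + 0.000013 + 0.00028 + 0.000046 = 6.2900e-04 /h
MTBF = 1 / λ_sys = 1590 h

1590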